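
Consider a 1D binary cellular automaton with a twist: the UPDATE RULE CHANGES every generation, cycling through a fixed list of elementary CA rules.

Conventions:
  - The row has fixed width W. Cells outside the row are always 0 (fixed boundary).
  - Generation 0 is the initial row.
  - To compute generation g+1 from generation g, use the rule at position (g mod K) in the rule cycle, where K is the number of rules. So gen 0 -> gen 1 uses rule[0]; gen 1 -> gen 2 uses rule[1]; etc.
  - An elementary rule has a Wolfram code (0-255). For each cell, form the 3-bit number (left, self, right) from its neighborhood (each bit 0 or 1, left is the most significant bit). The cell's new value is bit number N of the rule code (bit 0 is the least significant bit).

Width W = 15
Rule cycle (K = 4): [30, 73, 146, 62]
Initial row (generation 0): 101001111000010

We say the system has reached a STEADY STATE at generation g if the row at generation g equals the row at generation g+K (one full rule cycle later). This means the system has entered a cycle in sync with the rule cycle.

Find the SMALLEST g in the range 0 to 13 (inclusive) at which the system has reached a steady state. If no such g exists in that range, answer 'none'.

Answer: none

Derivation:
Gen 0: 101001111000010
Gen 1 (rule 30): 101111000100111
Gen 2 (rule 73): 001001010000101
Gen 3 (rule 146): 010110001001000
Gen 4 (rule 62): 111101011111100
Gen 5 (rule 30): 100001010000010
Gen 6 (rule 73): 001100000111000
Gen 7 (rule 146): 010010001010100
Gen 8 (rule 62): 111111011111110
Gen 9 (rule 30): 100000010000001
Gen 10 (rule 73): 001111000111100
Gen 11 (rule 146): 010110101011010
Gen 12 (rule 62): 111101111110111
Gen 13 (rule 30): 100001000000100
Gen 14 (rule 73): 001100011110001
Gen 15 (rule 146): 010010101101010
Gen 16 (rule 62): 111111111011111
Gen 17 (rule 30): 100000000010000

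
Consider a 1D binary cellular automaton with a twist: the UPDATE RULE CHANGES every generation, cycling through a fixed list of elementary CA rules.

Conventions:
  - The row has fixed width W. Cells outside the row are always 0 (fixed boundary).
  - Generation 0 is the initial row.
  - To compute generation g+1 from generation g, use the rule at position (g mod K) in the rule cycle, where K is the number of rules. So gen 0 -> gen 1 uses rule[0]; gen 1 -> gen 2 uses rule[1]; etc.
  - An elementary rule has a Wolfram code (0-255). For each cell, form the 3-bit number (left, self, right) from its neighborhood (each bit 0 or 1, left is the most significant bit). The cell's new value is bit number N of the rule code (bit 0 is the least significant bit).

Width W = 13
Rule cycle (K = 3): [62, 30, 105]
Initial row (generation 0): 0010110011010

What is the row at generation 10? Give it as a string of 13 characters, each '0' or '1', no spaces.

Gen 0: 0010110011010
Gen 1 (rule 62): 0111101110111
Gen 2 (rule 30): 1100001000100
Gen 3 (rule 105): 1101100010001
Gen 4 (rule 62): 1011010111011
Gen 5 (rule 30): 1010010100010
Gen 6 (rule 105): 0100001001000
Gen 7 (rule 62): 1110011111100
Gen 8 (rule 30): 1001110000010
Gen 9 (rule 105): 0001010111000
Gen 10 (rule 62): 0011111100100

Answer: 0011111100100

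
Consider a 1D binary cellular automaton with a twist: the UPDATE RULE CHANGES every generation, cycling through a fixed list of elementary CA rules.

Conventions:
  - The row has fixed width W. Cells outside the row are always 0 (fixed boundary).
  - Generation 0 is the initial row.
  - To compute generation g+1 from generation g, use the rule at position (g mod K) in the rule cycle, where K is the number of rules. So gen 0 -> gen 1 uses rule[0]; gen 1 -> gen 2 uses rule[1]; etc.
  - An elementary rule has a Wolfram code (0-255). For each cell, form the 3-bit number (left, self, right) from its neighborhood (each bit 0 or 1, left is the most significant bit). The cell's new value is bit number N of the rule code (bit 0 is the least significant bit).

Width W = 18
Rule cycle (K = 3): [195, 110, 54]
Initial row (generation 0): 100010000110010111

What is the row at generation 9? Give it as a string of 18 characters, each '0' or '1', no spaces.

Answer: 100010010000001011

Derivation:
Gen 0: 100010000110010111
Gen 1 (rule 195): 001100111010100011
Gen 2 (rule 110): 011101101111100111
Gen 3 (rule 54): 100010010000011000
Gen 4 (rule 195): 001100100111101011
Gen 5 (rule 110): 011101101100111111
Gen 6 (rule 54): 100010010011000000
Gen 7 (rule 195): 001100100101011111
Gen 8 (rule 110): 011101101111110001
Gen 9 (rule 54): 100010010000001011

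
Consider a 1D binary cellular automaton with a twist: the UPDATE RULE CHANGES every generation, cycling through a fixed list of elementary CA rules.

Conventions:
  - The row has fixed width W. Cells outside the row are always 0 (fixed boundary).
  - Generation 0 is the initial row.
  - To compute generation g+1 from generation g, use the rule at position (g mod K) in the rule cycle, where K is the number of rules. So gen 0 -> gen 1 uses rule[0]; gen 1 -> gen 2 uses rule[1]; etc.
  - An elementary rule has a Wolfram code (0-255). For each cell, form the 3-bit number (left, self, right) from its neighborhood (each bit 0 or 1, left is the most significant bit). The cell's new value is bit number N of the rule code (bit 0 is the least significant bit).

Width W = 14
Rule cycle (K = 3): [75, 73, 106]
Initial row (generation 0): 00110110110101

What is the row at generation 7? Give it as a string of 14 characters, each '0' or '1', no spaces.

Answer: 11011110100100

Derivation:
Gen 0: 00110110110101
Gen 1 (rule 75): 11110110110000
Gen 2 (rule 73): 10010110110111
Gen 3 (rule 106): 00101111111101
Gen 4 (rule 75): 11001000000100
Gen 5 (rule 73): 11000011110001
Gen 6 (rule 106): 11000110010010
Gen 7 (rule 75): 11011110100100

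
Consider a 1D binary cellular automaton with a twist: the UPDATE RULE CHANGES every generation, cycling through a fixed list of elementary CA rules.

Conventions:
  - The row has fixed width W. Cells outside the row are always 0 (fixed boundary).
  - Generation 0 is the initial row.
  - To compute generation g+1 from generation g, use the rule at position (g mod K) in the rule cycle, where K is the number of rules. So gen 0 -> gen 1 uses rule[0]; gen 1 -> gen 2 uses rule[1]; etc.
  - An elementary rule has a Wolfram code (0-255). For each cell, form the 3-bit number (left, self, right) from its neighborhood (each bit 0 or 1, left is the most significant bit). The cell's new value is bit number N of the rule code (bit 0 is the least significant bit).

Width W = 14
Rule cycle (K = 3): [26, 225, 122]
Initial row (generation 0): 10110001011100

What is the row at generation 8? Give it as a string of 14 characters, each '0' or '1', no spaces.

Answer: 10000000010100

Derivation:
Gen 0: 10110001011100
Gen 1 (rule 26): 00101010010010
Gen 2 (rule 225): 10010100000000
Gen 3 (rule 122): 01101010000000
Gen 4 (rule 26): 11000001000000
Gen 5 (rule 225): 01011100011111
Gen 6 (rule 122): 10110110110001
Gen 7 (rule 26): 00100100101010
Gen 8 (rule 225): 10000000010100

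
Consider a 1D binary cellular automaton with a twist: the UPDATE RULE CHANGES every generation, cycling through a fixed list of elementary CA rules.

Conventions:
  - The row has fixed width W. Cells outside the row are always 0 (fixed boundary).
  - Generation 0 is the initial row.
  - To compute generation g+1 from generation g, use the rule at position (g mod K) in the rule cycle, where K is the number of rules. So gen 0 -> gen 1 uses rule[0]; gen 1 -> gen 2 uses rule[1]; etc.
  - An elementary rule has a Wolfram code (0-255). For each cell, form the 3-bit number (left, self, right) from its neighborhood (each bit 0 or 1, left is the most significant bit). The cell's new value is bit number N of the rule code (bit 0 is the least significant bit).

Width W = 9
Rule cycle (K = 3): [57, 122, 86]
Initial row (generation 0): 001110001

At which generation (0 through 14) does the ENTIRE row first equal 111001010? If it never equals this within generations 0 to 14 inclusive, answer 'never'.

Gen 0: 001110001
Gen 1 (rule 57): 101001100
Gen 2 (rule 122): 010111110
Gen 3 (rule 86): 110000011
Gen 4 (rule 57): 101111010
Gen 5 (rule 122): 011001101
Gen 6 (rule 86): 101110101
Gen 7 (rule 57): 011001010
Gen 8 (rule 122): 111110101
Gen 9 (rule 86): 000010101
Gen 10 (rule 57): 111001010
Gen 11 (rule 122): 101110101
Gen 12 (rule 86): 100010101
Gen 13 (rule 57): 011001010
Gen 14 (rule 122): 111110101

Answer: 10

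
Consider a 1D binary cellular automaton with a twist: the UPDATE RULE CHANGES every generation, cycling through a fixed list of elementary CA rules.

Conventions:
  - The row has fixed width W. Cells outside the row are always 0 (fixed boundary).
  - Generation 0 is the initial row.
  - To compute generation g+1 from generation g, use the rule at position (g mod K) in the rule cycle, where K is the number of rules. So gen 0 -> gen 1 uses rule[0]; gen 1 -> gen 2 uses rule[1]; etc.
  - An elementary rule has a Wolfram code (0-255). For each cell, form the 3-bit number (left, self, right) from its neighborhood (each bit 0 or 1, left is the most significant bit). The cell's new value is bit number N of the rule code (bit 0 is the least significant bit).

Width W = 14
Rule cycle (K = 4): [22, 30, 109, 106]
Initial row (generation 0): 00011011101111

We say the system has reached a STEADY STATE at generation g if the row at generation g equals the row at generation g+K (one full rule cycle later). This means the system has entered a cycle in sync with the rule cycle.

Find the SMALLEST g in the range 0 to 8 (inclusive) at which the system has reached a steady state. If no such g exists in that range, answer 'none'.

Answer: none

Derivation:
Gen 0: 00011011101111
Gen 1 (rule 22): 00100000000000
Gen 2 (rule 30): 01110000000000
Gen 3 (rule 109): 01010111111111
Gen 4 (rule 106): 10101100000001
Gen 5 (rule 22): 10100010000011
Gen 6 (rule 30): 10110111000110
Gen 7 (rule 109): 11111101010110
Gen 8 (rule 106): 10000110101110
Gen 9 (rule 22): 11001000100001
Gen 10 (rule 30): 10111101110011
Gen 11 (rule 109): 11100111010011
Gen 12 (rule 106): 10101101100111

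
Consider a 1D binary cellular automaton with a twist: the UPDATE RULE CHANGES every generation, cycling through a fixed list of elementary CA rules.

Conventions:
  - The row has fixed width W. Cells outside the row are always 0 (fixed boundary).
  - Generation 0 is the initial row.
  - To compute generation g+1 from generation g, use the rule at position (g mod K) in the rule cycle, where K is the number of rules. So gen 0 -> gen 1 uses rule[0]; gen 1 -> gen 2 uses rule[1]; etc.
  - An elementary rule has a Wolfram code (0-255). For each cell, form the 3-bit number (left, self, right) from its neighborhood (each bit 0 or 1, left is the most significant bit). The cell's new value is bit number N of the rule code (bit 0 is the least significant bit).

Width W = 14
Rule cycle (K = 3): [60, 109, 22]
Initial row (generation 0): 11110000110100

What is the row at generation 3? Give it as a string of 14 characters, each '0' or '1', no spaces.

Gen 0: 11110000110100
Gen 1 (rule 60): 10001000101110
Gen 2 (rule 109): 10101010111010
Gen 3 (rule 22): 10101010000011

Answer: 10101010000011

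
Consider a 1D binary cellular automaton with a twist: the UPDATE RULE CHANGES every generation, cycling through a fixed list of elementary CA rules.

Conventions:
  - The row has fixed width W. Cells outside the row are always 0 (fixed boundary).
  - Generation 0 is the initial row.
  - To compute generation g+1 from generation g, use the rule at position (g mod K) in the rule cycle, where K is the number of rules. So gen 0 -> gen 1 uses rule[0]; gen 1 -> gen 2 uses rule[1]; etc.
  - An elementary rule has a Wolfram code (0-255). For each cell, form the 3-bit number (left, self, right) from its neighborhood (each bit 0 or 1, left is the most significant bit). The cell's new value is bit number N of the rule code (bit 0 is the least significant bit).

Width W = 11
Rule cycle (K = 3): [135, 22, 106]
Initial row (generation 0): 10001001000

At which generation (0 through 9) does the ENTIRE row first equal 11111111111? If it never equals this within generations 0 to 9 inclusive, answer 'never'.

Gen 0: 10001001000
Gen 1 (rule 135): 10111011011
Gen 2 (rule 22): 10000000000
Gen 3 (rule 106): 00000000000
Gen 4 (rule 135): 11111111111
Gen 5 (rule 22): 00000000000
Gen 6 (rule 106): 00000000000
Gen 7 (rule 135): 11111111111
Gen 8 (rule 22): 00000000000
Gen 9 (rule 106): 00000000000

Answer: 4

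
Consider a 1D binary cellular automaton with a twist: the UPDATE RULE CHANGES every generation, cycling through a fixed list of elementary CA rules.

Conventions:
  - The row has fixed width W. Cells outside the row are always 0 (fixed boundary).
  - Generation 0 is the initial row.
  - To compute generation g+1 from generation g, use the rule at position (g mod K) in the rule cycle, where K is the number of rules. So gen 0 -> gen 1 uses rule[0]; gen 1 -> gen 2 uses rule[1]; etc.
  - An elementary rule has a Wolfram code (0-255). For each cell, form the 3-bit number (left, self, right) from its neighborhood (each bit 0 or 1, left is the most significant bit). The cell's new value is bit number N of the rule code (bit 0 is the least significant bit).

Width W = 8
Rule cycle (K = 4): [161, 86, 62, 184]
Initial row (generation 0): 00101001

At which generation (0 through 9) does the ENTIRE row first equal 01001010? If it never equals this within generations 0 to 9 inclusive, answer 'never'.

Answer: never

Derivation:
Gen 0: 00101001
Gen 1 (rule 161): 10010000
Gen 2 (rule 86): 11111000
Gen 3 (rule 62): 10000100
Gen 4 (rule 184): 01000010
Gen 5 (rule 161): 00011000
Gen 6 (rule 86): 00101100
Gen 7 (rule 62): 01111010
Gen 8 (rule 184): 01110101
Gen 9 (rule 161): 00101010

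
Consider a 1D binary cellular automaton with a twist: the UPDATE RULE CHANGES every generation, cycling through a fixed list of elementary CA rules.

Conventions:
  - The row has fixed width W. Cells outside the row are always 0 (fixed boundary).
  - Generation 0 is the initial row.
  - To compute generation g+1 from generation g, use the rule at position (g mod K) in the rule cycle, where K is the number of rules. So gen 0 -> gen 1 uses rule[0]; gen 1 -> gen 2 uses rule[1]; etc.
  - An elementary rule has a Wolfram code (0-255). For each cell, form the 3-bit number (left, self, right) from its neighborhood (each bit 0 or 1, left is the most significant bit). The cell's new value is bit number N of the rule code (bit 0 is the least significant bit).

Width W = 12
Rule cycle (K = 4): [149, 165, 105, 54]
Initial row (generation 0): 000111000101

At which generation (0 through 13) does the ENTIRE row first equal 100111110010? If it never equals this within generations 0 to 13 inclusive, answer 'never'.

Gen 0: 000111000101
Gen 1 (rule 149): 110010110101
Gen 2 (rule 165): 000011001111
Gen 3 (rule 105): 111011001001
Gen 4 (rule 54): 000100111111
Gen 5 (rule 149): 110110011110
Gen 6 (rule 165): 001000001100
Gen 7 (rule 105): 100011101101
Gen 8 (rule 54): 110100010011
Gen 9 (rule 149): 000111011000
Gen 10 (rule 165): 110010100011
Gen 11 (rule 105): 110001001011
Gen 12 (rule 54): 001011111100
Gen 13 (rule 149): 101001111011

Answer: never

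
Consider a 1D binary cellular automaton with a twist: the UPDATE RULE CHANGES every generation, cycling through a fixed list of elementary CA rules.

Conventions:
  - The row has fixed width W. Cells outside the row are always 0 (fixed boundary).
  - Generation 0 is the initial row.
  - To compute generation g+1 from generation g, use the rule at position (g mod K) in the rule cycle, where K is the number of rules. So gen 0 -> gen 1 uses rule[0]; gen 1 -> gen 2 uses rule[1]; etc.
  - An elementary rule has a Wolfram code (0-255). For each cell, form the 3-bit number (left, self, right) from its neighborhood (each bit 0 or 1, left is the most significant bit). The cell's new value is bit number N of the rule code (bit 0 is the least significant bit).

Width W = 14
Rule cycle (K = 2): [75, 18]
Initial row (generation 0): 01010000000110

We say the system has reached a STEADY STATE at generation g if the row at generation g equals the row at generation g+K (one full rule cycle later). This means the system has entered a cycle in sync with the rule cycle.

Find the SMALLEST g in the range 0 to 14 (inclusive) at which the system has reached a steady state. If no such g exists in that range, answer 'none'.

Answer: 6

Derivation:
Gen 0: 01010000000110
Gen 1 (rule 75): 10000111111110
Gen 2 (rule 18): 01001000000001
Gen 3 (rule 75): 10010011111110
Gen 4 (rule 18): 01101100000001
Gen 5 (rule 75): 11101101111110
Gen 6 (rule 18): 00000000000001
Gen 7 (rule 75): 11111111111110
Gen 8 (rule 18): 00000000000001
Gen 9 (rule 75): 11111111111110
Gen 10 (rule 18): 00000000000001
Gen 11 (rule 75): 11111111111110
Gen 12 (rule 18): 00000000000001
Gen 13 (rule 75): 11111111111110
Gen 14 (rule 18): 00000000000001
Gen 15 (rule 75): 11111111111110
Gen 16 (rule 18): 00000000000001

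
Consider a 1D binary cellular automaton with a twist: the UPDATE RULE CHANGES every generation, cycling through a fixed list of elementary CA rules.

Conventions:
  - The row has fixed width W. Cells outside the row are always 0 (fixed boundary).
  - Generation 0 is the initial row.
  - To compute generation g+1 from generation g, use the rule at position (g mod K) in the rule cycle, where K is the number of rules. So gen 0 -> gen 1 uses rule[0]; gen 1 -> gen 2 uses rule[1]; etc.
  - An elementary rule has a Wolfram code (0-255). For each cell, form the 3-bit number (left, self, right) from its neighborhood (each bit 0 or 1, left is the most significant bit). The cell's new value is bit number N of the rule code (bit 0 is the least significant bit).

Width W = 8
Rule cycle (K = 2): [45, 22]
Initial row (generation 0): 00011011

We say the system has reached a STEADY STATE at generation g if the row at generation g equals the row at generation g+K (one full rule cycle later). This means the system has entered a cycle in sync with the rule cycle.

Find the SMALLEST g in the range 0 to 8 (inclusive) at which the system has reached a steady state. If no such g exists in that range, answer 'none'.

Answer: 6

Derivation:
Gen 0: 00011011
Gen 1 (rule 45): 11010110
Gen 2 (rule 22): 00010001
Gen 3 (rule 45): 11010101
Gen 4 (rule 22): 00010101
Gen 5 (rule 45): 11011111
Gen 6 (rule 22): 00000000
Gen 7 (rule 45): 11111111
Gen 8 (rule 22): 00000000
Gen 9 (rule 45): 11111111
Gen 10 (rule 22): 00000000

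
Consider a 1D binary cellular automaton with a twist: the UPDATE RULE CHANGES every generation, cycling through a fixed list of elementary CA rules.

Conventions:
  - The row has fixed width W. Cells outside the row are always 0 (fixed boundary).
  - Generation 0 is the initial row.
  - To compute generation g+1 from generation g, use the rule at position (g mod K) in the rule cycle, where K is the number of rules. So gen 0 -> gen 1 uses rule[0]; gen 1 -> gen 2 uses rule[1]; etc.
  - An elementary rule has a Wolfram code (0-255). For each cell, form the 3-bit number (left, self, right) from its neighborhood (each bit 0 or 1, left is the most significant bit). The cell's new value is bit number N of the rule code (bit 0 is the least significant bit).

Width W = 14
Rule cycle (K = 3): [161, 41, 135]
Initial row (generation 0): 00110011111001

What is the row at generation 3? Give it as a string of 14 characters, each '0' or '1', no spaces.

Answer: 11011001011010

Derivation:
Gen 0: 00110011111001
Gen 1 (rule 161): 10000001110000
Gen 2 (rule 41): 00111101000111
Gen 3 (rule 135): 11011001011010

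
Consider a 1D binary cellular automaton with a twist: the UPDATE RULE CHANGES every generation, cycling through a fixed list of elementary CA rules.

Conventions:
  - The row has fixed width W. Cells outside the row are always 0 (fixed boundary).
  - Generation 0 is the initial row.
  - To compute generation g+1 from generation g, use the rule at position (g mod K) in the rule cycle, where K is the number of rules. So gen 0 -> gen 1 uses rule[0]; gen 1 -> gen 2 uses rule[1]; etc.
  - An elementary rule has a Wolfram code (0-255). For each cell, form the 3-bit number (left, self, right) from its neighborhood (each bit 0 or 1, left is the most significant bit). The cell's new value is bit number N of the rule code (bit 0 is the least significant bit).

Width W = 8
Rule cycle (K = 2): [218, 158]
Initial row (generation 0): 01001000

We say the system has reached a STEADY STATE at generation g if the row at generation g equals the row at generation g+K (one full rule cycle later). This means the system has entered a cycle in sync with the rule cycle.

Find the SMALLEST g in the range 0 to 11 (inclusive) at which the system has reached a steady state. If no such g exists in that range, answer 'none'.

Answer: 6

Derivation:
Gen 0: 01001000
Gen 1 (rule 218): 10110100
Gen 2 (rule 158): 10100110
Gen 3 (rule 218): 00011111
Gen 4 (rule 158): 00111110
Gen 5 (rule 218): 01111111
Gen 6 (rule 158): 11111110
Gen 7 (rule 218): 11111111
Gen 8 (rule 158): 11111110
Gen 9 (rule 218): 11111111
Gen 10 (rule 158): 11111110
Gen 11 (rule 218): 11111111
Gen 12 (rule 158): 11111110
Gen 13 (rule 218): 11111111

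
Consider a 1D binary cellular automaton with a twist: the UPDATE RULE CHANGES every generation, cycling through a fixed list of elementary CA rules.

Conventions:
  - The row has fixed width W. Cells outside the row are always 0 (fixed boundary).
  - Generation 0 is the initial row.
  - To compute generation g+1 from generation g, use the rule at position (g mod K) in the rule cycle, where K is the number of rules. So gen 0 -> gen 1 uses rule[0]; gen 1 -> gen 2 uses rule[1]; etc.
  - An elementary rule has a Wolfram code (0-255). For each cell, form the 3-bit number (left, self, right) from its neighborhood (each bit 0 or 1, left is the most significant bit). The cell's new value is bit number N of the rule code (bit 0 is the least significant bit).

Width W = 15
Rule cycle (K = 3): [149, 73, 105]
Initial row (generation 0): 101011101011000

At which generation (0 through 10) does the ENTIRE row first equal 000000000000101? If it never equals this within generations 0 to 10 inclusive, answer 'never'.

Answer: 10

Derivation:
Gen 0: 101011101011000
Gen 1 (rule 149): 101001001000111
Gen 2 (rule 73): 000000000010101
Gen 3 (rule 105): 111111111001010
Gen 4 (rule 149): 011111110101011
Gen 5 (rule 73): 010000010000011
Gen 6 (rule 105): 000111000111011
Gen 7 (rule 149): 110010110010000
Gen 8 (rule 73): 110000110000111
Gen 9 (rule 105): 110110110110101
Gen 10 (rule 149): 000000000000101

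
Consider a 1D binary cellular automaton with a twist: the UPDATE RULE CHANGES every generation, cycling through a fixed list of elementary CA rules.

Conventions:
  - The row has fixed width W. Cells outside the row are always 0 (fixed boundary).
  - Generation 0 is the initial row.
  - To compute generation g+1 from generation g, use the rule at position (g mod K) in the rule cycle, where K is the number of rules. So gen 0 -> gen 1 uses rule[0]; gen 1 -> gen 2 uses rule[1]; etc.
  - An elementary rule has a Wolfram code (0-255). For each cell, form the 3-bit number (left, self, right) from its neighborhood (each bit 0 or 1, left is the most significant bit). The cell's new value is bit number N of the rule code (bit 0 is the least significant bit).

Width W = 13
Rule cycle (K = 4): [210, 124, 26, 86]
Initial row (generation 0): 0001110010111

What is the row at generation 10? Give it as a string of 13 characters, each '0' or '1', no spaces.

Answer: 1111111111000

Derivation:
Gen 0: 0001110010111
Gen 1 (rule 210): 0010111100011
Gen 2 (rule 124): 0011100110011
Gen 3 (rule 26): 0110011101110
Gen 4 (rule 86): 1011100100011
Gen 5 (rule 210): 0001111010101
Gen 6 (rule 124): 0001001111111
Gen 7 (rule 26): 0010111000000
Gen 8 (rule 86): 0110001100000
Gen 9 (rule 210): 1011010110000
Gen 10 (rule 124): 1111111111000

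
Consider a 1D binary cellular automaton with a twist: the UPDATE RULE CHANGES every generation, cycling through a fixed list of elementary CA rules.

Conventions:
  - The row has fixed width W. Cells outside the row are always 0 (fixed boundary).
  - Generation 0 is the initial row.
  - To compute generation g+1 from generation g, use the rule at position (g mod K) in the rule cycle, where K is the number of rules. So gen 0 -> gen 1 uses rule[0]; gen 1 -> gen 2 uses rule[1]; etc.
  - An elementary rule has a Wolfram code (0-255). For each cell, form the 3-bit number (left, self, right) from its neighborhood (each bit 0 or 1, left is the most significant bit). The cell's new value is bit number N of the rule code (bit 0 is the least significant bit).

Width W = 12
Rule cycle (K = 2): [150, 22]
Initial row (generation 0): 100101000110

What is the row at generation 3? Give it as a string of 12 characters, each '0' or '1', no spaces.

Gen 0: 100101000110
Gen 1 (rule 150): 111101101001
Gen 2 (rule 22): 000000001111
Gen 3 (rule 150): 000000010110

Answer: 000000010110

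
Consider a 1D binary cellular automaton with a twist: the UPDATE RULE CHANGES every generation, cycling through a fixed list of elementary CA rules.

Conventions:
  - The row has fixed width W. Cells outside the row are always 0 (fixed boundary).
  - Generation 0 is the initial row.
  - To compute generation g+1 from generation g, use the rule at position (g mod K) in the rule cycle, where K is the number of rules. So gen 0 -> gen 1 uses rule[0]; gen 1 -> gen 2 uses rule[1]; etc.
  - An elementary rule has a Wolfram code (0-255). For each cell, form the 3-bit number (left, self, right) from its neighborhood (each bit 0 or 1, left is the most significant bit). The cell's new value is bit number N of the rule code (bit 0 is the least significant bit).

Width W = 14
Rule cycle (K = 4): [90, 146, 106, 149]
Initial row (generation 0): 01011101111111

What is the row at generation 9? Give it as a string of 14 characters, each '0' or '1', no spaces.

Gen 0: 01011101111111
Gen 1 (rule 90): 10010101000001
Gen 2 (rule 146): 01100000100010
Gen 3 (rule 106): 11100001000100
Gen 4 (rule 149): 01011101110111
Gen 5 (rule 90): 10010101010101
Gen 6 (rule 146): 01100000000000
Gen 7 (rule 106): 11100000000000
Gen 8 (rule 149): 01011111111111
Gen 9 (rule 90): 10010000000001

Answer: 10010000000001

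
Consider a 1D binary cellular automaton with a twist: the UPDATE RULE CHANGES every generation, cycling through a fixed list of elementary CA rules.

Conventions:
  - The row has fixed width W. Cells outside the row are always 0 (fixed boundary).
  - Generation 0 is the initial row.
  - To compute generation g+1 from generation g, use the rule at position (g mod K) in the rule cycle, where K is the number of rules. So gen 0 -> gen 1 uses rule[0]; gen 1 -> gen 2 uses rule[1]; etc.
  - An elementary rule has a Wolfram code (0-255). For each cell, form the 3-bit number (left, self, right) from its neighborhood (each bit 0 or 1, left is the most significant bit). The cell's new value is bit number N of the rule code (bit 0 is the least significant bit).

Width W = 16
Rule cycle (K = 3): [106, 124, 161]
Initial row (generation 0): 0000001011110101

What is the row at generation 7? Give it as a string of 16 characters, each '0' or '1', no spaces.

Answer: 0101100000000010

Derivation:
Gen 0: 0000001011110101
Gen 1 (rule 106): 0000010110011010
Gen 2 (rule 124): 0000011111011111
Gen 3 (rule 161): 1111001110101110
Gen 4 (rule 106): 1001011011011010
Gen 5 (rule 124): 1101111111111111
Gen 6 (rule 161): 0010111111111110
Gen 7 (rule 106): 0101100000000010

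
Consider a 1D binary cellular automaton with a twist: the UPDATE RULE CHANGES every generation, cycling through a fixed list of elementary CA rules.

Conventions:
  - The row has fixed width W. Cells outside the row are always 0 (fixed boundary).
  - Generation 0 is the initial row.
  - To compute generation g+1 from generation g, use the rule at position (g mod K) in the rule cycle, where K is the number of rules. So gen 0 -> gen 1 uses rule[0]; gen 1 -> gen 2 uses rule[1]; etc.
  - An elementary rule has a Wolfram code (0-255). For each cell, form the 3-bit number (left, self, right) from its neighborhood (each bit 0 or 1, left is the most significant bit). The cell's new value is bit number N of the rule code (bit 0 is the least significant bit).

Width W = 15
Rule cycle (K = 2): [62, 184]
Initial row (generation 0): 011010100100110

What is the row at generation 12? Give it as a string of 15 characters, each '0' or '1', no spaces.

Gen 0: 011010100100110
Gen 1 (rule 62): 110111111111101
Gen 2 (rule 184): 101111111111010
Gen 3 (rule 62): 111000000000111
Gen 4 (rule 184): 110100000000110
Gen 5 (rule 62): 101110000001101
Gen 6 (rule 184): 011101000001010
Gen 7 (rule 62): 110011100011111
Gen 8 (rule 184): 101011010011110
Gen 9 (rule 62): 111110111110001
Gen 10 (rule 184): 111101111101000
Gen 11 (rule 62): 100011000011100
Gen 12 (rule 184): 010010100011010

Answer: 010010100011010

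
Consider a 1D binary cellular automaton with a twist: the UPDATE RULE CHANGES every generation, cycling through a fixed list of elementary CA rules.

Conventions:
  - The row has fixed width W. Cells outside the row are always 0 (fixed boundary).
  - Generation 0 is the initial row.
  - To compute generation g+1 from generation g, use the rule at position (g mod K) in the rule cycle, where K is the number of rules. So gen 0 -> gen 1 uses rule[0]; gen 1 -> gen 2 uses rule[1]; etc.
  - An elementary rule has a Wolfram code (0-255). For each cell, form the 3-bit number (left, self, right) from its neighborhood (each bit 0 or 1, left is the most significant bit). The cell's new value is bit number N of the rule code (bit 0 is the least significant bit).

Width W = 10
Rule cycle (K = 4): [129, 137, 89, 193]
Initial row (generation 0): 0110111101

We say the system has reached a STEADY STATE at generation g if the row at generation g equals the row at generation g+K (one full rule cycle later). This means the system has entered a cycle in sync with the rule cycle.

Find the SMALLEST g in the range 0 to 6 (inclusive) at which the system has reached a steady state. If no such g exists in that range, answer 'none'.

Answer: none

Derivation:
Gen 0: 0110111101
Gen 1 (rule 129): 0000011000
Gen 2 (rule 137): 1111010011
Gen 3 (rule 89): 1001001011
Gen 4 (rule 193): 0000000001
Gen 5 (rule 129): 1111111100
Gen 6 (rule 137): 1111111001
Gen 7 (rule 89): 1000001100
Gen 8 (rule 193): 0011100101
Gen 9 (rule 129): 1001000000
Gen 10 (rule 137): 0000011111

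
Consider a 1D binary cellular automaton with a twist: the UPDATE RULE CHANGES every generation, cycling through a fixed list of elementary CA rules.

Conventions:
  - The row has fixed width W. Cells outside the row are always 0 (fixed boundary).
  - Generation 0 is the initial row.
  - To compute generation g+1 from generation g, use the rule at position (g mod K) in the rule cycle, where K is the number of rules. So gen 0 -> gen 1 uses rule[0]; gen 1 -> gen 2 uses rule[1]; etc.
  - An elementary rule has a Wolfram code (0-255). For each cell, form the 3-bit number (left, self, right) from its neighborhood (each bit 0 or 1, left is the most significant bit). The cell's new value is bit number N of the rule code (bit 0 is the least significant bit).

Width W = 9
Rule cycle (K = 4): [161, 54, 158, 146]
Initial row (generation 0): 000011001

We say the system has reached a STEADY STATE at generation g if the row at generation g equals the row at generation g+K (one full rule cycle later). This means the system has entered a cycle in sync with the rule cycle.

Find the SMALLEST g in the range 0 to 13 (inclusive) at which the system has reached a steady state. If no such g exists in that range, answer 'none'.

Gen 0: 000011001
Gen 1 (rule 161): 111000000
Gen 2 (rule 54): 000100000
Gen 3 (rule 158): 001110000
Gen 4 (rule 146): 010101000
Gen 5 (rule 161): 001010011
Gen 6 (rule 54): 011111100
Gen 7 (rule 158): 111111010
Gen 8 (rule 146): 011110001
Gen 9 (rule 161): 001100100
Gen 10 (rule 54): 010011110
Gen 11 (rule 158): 111111101
Gen 12 (rule 146): 011111000
Gen 13 (rule 161): 001110011
Gen 14 (rule 54): 010001100
Gen 15 (rule 158): 111011010
Gen 16 (rule 146): 010000001
Gen 17 (rule 161): 000111100

Answer: none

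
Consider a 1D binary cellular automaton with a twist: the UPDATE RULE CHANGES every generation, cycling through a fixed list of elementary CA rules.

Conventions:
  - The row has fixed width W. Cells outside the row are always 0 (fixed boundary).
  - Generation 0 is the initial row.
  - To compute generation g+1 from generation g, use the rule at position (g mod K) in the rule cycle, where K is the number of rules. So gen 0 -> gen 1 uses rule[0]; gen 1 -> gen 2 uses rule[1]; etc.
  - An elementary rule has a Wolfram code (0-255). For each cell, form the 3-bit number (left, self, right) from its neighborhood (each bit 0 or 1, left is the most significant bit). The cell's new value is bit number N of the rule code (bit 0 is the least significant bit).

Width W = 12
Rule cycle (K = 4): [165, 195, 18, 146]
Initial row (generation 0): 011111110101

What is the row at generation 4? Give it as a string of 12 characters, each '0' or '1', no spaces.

Answer: 000000100100

Derivation:
Gen 0: 011111110101
Gen 1 (rule 165): 001111101111
Gen 2 (rule 195): 110111100111
Gen 3 (rule 18): 000000011000
Gen 4 (rule 146): 000000100100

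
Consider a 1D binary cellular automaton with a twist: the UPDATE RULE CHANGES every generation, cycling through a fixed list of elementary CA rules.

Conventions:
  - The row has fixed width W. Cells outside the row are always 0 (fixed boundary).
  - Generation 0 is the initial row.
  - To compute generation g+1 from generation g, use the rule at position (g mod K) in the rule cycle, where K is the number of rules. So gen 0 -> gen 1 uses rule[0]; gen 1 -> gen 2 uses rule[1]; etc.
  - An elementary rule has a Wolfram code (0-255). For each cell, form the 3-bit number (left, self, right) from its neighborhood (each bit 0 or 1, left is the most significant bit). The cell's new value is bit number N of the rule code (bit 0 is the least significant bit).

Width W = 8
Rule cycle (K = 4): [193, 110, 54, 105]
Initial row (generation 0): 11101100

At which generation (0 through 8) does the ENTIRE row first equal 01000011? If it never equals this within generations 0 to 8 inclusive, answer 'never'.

Gen 0: 11101100
Gen 1 (rule 193): 01100101
Gen 2 (rule 110): 11101111
Gen 3 (rule 54): 00010000
Gen 4 (rule 105): 11000111
Gen 5 (rule 193): 01010011
Gen 6 (rule 110): 11110111
Gen 7 (rule 54): 00001000
Gen 8 (rule 105): 11100011

Answer: never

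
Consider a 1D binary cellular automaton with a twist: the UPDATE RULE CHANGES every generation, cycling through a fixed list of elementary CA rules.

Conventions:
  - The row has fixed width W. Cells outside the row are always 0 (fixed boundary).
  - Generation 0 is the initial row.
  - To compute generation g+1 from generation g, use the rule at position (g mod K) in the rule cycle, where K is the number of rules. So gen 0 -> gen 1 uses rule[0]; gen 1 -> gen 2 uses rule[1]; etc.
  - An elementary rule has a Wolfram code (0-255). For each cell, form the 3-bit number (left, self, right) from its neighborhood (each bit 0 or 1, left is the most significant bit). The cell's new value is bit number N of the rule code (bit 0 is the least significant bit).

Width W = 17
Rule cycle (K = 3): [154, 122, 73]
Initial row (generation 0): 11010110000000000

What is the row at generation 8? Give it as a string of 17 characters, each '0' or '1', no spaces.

Gen 0: 11010110000000000
Gen 1 (rule 154): 10000101000000000
Gen 2 (rule 122): 01001010100000000
Gen 3 (rule 73): 00000000001111111
Gen 4 (rule 154): 00000000011111110
Gen 5 (rule 122): 00000000110000011
Gen 6 (rule 73): 11111110110111011
Gen 7 (rule 154): 11111100100110010
Gen 8 (rule 122): 10000111011111101

Answer: 10000111011111101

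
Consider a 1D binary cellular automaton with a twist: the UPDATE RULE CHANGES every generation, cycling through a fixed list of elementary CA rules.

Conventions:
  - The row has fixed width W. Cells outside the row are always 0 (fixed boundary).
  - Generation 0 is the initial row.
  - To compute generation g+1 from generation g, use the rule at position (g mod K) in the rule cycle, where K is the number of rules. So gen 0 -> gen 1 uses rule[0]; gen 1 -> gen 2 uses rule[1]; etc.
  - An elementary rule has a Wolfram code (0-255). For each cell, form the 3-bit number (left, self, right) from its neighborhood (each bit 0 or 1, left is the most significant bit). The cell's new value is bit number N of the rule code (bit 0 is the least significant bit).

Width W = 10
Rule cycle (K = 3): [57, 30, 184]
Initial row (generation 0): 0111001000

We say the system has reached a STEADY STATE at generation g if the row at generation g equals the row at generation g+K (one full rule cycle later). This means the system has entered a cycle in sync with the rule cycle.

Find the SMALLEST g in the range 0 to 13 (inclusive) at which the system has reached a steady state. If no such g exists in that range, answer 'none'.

Answer: 7

Derivation:
Gen 0: 0111001000
Gen 1 (rule 57): 0100100111
Gen 2 (rule 30): 1111111100
Gen 3 (rule 184): 1111111010
Gen 4 (rule 57): 1000000101
Gen 5 (rule 30): 1100001101
Gen 6 (rule 184): 1010001010
Gen 7 (rule 57): 0101100101
Gen 8 (rule 30): 1101011101
Gen 9 (rule 184): 1010111010
Gen 10 (rule 57): 0101100101
Gen 11 (rule 30): 1101011101
Gen 12 (rule 184): 1010111010
Gen 13 (rule 57): 0101100101
Gen 14 (rule 30): 1101011101
Gen 15 (rule 184): 1010111010
Gen 16 (rule 57): 0101100101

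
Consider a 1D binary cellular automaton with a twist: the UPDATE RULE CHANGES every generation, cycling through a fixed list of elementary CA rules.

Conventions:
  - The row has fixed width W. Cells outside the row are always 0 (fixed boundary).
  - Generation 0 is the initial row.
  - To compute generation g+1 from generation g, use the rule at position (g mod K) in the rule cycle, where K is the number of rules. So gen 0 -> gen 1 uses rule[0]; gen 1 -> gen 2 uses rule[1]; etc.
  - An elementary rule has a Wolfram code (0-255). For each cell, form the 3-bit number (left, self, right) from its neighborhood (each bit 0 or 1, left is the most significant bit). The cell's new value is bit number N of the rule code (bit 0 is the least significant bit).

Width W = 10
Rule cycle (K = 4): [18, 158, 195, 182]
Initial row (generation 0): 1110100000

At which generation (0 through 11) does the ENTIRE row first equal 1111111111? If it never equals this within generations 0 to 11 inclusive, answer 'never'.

Answer: 8

Derivation:
Gen 0: 1110100000
Gen 1 (rule 18): 0000010000
Gen 2 (rule 158): 0000111000
Gen 3 (rule 195): 1111011011
Gen 4 (rule 182): 0110100100
Gen 5 (rule 18): 1000011010
Gen 6 (rule 158): 1100110011
Gen 7 (rule 195): 0101010101
Gen 8 (rule 182): 1111111111
Gen 9 (rule 18): 0000000000
Gen 10 (rule 158): 0000000000
Gen 11 (rule 195): 1111111111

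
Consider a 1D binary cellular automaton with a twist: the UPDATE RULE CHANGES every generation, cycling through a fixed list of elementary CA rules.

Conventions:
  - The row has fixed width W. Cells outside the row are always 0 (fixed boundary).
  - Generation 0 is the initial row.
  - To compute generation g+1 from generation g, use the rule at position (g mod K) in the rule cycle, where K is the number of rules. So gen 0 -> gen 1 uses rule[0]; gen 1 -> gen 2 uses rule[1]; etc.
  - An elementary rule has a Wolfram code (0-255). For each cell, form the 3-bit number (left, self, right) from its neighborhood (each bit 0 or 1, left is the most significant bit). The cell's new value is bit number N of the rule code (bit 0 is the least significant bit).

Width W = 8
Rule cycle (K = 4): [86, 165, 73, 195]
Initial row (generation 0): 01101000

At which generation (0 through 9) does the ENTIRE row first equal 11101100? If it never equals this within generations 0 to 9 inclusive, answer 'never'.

Gen 0: 01101000
Gen 1 (rule 86): 10101100
Gen 2 (rule 165): 11110001
Gen 3 (rule 73): 10010100
Gen 4 (rule 195): 00100001
Gen 5 (rule 86): 01110011
Gen 6 (rule 165): 00100000
Gen 7 (rule 73): 10001111
Gen 8 (rule 195): 00110111
Gen 9 (rule 86): 01010001

Answer: never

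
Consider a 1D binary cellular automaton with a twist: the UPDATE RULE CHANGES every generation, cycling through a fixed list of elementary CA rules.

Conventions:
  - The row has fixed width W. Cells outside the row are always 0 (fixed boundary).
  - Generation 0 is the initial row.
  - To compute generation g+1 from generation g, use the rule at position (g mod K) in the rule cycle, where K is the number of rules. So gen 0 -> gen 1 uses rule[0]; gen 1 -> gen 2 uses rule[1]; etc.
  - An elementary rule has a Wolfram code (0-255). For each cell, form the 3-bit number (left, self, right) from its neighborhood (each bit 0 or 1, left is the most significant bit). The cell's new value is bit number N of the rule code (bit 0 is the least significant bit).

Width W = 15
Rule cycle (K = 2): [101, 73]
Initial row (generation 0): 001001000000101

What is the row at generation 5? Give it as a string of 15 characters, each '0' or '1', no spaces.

Answer: 101101011010101

Derivation:
Gen 0: 001001000000101
Gen 1 (rule 101): 101001011110111
Gen 2 (rule 73): 000000010010101
Gen 3 (rule 101): 111111010011111
Gen 4 (rule 73): 100001000010001
Gen 5 (rule 101): 101101011010101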